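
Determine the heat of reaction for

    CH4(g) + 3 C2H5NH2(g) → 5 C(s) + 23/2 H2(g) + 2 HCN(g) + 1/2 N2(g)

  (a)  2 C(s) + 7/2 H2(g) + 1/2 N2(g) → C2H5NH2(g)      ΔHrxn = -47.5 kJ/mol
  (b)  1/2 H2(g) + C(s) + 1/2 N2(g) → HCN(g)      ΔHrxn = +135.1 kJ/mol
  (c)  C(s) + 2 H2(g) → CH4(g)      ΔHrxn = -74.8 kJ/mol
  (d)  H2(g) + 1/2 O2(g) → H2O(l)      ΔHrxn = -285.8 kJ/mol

(a) reversed and × 3 (reverse to put C2H5NH2(g) on the reactant side; ×3 to match 3 C2H5NH2(g) in the target): (-3)·(-47.5) = +142.5 kJ/mol
(b) × 2 (×2 to match 2 HCN(g) in the target): (2)·(+135.1) = +270.2 kJ/mol
(c) reversed (CH4(g) must end up as a reactant): +74.8 kJ/mol
(d): not needed (O2(g) appears nowhere else).
ΔHrxn = (+142.5) + (+270.2) + (+74.8) = 487.5 kJ/mol

ΔHrxn = 487.5 kJ/mol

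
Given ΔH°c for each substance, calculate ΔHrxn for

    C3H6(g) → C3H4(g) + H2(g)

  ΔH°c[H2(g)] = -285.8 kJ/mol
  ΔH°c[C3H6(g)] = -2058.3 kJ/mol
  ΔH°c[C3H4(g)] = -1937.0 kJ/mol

With combustion enthalpies, reactants minus products:
= [1·(-2058.3)] − [1·(-1937.0) + 1·(-285.8)]
= 164.5 kJ/mol

ΔHrxn = 164.5 kJ/mol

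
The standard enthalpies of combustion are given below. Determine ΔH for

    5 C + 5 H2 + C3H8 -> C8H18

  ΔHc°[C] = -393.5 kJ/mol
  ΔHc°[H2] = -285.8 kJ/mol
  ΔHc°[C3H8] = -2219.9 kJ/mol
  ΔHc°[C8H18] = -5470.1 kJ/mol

ΔH = -146.3 kJ/mol

With combustion enthalpies, reactants minus products:
= [5·(-393.5) + 5·(-285.8) + 1·(-2219.9)] − [1·(-5470.1)]
= -146.3 kJ/mol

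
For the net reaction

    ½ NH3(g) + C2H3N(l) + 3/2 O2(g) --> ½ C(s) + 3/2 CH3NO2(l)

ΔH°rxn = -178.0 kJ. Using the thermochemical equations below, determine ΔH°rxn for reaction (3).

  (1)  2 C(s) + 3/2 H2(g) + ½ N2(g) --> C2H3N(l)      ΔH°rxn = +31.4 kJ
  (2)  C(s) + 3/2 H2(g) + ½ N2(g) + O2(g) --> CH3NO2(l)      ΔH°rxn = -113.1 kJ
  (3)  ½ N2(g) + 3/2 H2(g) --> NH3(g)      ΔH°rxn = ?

(1) reversed (C2H3N(l) must end up as a reactant): -31.4 kJ
(2) × 3/2 (×3/2 to match 3/2 CH3NO2(l) in the target): (3/2)·(-113.1) = -169.65 kJ
(3) reversed and × 1/2 (reverse to put NH3(g) on the reactant side; ×1/2 to match 1/2 NH3(g) in the target): contributes −1/2·x
-178.0 = (-31.4) + (-169.65) − 1/2·x
x = (-178.0 − (-201.05)) / (-1/2) = -46.1 kJ

ΔH°rxn = -46.1 kJ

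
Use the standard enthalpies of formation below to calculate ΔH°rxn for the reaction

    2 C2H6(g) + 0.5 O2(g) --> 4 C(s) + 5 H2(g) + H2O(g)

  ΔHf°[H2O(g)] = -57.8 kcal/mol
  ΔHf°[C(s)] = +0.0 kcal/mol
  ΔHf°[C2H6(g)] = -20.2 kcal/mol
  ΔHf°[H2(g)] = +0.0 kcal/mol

ΔH°rxn = -17.4 kcal/mol

ΔH°rxn = Σ nΔHf°(products) − Σ nΔHf°(reactants).
Products: 4·(+0.0) + 5·(+0.0) + 1·(-57.8) = -57.8
Reactants: 2·(-20.2) + 1/2·(+0.0) = -40.4
ΔH°rxn = (-57.8) − (-40.4) = -17.4 kcal/mol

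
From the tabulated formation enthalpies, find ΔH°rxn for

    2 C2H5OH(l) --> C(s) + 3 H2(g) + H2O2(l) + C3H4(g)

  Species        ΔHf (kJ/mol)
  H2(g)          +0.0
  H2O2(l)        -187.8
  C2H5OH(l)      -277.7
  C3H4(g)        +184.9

Products: 1·(+0.0) + 3·(+0.0) + 1·(-187.8) + 1·(+184.9) = -2.9
Reactants: 2·(-277.7) = -555.4
ΔH°rxn = (-2.9) − (-555.4) = 552.5 kJ/mol

ΔH°rxn = 552.5 kJ/mol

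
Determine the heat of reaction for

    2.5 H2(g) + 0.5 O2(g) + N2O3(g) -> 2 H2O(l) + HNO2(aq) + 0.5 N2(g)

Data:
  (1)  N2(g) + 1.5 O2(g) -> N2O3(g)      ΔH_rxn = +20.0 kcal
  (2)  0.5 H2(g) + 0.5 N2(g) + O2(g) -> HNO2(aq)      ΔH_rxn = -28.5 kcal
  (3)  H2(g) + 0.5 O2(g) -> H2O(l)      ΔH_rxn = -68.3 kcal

ΔH_rxn = -185.1 kcal

(1) reversed: -20.0 kcal
(2) as written: -28.5 kcal
(3) × 2: (2)·(-68.3) = -136.6 kcal
Since enthalpy is a state function, ΔH_rxn = (-20.0) + (-28.5) + (-136.6) = -185.1 kcal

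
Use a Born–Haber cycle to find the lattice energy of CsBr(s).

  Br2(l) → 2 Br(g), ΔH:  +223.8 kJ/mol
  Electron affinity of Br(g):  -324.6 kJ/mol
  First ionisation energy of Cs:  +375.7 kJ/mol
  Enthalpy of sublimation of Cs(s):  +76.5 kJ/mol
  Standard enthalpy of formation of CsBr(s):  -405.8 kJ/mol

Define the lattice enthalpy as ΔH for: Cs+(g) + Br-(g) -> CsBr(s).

U = -645.3 kJ/mol

ΔHf° = 1·ΔHsub + 1·(ΣIE) + 1/2·D(Br2) + 1·EA + U
-405.8 = 1·(+76.5) + 1·(+375.7) + 1/2·(+223.8) + 1·(-324.6) + U
U = -405.8 − (+239.5) = -645.3 kJ/mol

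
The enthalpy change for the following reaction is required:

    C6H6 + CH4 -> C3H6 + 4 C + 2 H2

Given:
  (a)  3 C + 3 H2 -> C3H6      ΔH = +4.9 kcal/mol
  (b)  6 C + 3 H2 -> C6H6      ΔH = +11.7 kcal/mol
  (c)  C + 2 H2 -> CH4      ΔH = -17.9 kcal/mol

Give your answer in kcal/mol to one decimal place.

(a) as written (C3H6 already on the product side): +4.9 kcal/mol
(b) reversed (C6H6 must end up as a reactant): -11.7 kcal/mol
(c) reversed (CH4 must end up as a reactant): +17.9 kcal/mol
By Hess's law, ΔH = (1)·(+4.9) + (-1)·(+11.7) + (-1)·(-17.9) = 11.1 kcal/mol

ΔH = 11.1 kcal/mol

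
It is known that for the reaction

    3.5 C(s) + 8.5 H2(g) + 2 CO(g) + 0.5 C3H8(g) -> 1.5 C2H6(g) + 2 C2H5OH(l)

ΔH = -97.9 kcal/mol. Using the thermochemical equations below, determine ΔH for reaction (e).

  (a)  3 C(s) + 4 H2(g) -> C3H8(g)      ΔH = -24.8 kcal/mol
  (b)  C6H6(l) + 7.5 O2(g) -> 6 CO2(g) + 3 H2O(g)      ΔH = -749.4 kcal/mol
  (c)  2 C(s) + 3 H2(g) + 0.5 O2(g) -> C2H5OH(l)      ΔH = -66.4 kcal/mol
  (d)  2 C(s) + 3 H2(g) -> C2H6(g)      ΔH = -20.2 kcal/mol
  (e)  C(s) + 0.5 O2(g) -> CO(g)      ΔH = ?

ΔH = -26.4 kcal/mol

(a) reversed and × 1/2: (-1/2)·(-24.8) = +12.4 kcal/mol
(b): not needed.
(c) × 2: (2)·(-66.4) = -132.8 kcal/mol
(d) × 3/2: (3/2)·(-20.2) = -30.3 kcal/mol
(e) reversed and × 2: contributes −2·x
-97.9 = (+12.4) + (-132.8) + (-30.3) − 2·x
x = (-97.9 − (-150.7)) / (-2) = -26.4 kcal/mol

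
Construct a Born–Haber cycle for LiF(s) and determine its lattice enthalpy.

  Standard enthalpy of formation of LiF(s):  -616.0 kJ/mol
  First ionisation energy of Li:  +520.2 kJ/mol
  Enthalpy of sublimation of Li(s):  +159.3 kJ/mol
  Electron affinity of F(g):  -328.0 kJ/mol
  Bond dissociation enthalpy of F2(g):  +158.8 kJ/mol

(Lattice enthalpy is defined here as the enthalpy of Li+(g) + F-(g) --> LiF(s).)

U = -1046.9 kJ/mol

ΔHf° = 1·ΔHsub + 1·(ΣIE) + 1/2·D(F2) + 1·EA + U
-616.0 = 1·(+159.3) + 1·(+520.2) + 1/2·(+158.8) + 1·(-328.0) + U
U = -616.0 − (+430.9) = -1046.9 kJ/mol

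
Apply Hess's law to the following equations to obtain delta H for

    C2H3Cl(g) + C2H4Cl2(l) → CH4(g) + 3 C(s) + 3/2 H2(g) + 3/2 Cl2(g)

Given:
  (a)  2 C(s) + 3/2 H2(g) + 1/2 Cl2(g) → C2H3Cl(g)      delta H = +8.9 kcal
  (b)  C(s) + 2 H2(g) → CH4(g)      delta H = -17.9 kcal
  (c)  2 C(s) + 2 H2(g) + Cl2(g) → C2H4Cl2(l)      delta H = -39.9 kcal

delta H = 13.1 kcal

(a) reversed (C2H3Cl(g) must end up as a reactant): -8.9 kcal
(b) as written (CH4(g) already on the product side): -17.9 kcal
(c) reversed (C2H4Cl2(l) must end up as a reactant): +39.9 kcal
delta H = (-8.9) + (-17.9) + (+39.9) = 13.1 kcal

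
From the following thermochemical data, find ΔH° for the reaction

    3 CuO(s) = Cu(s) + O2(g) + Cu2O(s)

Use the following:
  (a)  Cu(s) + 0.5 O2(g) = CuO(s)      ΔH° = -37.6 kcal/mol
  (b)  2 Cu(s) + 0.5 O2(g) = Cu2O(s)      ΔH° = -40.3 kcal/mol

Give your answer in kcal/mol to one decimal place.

ΔH° = 72.5 kcal/mol

(a) reversed and × 3 (CuO(s) must end up as a reactant; ×3 to match 3 CuO(s) in the target): (-3)·(-37.6) = +112.8 kcal/mol
(b) as written (Cu2O(s) already on the product side): -40.3 kcal/mol
Combining the equations, ΔH° = (+112.8) + (-40.3) = 72.5 kcal/mol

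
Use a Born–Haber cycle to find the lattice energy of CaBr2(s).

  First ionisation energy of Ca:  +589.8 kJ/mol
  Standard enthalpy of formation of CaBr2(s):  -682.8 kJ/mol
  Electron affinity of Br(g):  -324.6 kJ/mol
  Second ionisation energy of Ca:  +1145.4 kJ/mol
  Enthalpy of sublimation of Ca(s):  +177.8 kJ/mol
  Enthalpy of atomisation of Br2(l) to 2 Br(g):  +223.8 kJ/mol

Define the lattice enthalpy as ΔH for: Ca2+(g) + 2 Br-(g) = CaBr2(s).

ΔHf° = 1·ΔHsub + 1·(ΣIE) + 1·D(Br2) + 2·EA + U
-682.8 = 1·(+177.8) + 1·(+1735.2) + 1·(+223.8) + 2·(-324.6) + U
U = -682.8 − (+1487.6) = -2170.4 kJ/mol

U = -2170.4 kJ/mol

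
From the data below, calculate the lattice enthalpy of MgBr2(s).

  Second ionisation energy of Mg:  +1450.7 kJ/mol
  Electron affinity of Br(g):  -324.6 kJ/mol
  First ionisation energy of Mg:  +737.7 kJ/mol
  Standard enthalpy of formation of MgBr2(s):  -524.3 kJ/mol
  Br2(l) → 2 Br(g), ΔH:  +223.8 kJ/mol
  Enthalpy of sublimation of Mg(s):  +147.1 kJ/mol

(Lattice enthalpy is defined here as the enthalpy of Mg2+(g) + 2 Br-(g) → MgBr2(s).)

ΔHf° = 1·ΔHsub + 1·(ΣIE) + 1·D(Br2) + 2·EA + U
-524.3 = 1·(+147.1) + 1·(+2188.4) + 1·(+223.8) + 2·(-324.6) + U
U = -524.3 − (+1910.1) = -2434.4 kJ/mol

U = -2434.4 kJ/mol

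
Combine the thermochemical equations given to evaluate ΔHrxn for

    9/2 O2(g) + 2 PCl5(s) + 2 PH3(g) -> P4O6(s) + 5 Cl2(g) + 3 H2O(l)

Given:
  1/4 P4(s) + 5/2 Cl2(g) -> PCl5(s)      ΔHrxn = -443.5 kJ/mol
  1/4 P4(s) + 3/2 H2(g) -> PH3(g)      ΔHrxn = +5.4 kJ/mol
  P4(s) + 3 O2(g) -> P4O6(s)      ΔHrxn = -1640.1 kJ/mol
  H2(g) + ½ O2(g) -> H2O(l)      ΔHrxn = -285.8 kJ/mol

ΔHrxn = -1621.3 kJ/mol

equation 1 reversed and × 2: (-2)·(-443.5) = +887.0 kJ/mol
equation 2 reversed and × 2: (-2)·(+5.4) = -10.8 kJ/mol
equation 3 as written: -1640.1 kJ/mol
equation 4 × 3: (3)·(-285.8) = -857.4 kJ/mol
Since enthalpy is a state function, ΔHrxn = (-2)·(-443.5) + (-2)·(+5.4) + (1)·(-1640.1) + (3)·(-285.8) = -1621.3 kJ/mol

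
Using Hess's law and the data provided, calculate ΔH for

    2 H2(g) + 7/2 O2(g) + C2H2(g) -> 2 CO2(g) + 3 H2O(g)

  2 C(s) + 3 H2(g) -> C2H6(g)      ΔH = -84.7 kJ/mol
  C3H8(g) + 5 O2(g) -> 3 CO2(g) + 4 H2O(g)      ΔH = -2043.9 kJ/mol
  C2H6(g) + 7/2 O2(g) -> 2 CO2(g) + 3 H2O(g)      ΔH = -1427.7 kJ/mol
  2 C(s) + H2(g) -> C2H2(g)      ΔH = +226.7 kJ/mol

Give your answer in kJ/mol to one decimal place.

equation 1 as written: -84.7 kJ/mol
equation 2: not needed (C3H8(g) appears nowhere else).
equation 3 as written: -1427.7 kJ/mol
equation 4 reversed (reverse to put C2H2(g) on the reactant side): -226.7 kJ/mol
Combining the equations, ΔH = (1)·(-84.7) + (1)·(-1427.7) + (-1)·(+226.7) = -1739.1 kJ/mol

ΔH = -1739.1 kJ/mol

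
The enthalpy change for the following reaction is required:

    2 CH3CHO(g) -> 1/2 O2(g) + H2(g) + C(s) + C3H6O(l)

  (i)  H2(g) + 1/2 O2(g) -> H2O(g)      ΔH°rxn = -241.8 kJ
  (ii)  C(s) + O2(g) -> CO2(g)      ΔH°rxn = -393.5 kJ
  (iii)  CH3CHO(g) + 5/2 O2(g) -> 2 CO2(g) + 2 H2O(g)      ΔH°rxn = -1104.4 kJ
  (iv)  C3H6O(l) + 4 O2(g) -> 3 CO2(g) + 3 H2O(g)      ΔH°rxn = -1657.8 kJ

(i) reversed: +241.8 kJ
(ii) reversed: +393.5 kJ
(iii) × 2: (2)·(-1104.4) = -2208.8 kJ
(iv) reversed: +1657.8 kJ
ΔH°rxn = (-1)·(-241.8) + (-1)·(-393.5) + (2)·(-1104.4) + (-1)·(-1657.8) = 84.3 kJ

ΔH°rxn = 84.3 kJ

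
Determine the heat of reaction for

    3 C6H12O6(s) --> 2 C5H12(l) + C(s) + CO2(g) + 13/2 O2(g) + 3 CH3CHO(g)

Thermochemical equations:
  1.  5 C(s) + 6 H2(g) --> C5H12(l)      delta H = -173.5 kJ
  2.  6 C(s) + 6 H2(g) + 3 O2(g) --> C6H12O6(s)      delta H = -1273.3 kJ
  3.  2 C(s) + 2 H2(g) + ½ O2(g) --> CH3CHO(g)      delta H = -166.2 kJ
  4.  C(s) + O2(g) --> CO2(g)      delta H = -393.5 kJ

eq. 1 × 2: (2)·(-173.5) = -347.0 kJ
eq. 2 reversed and × 3: (-3)·(-1273.3) = +3819.9 kJ
eq. 3 × 3: (3)·(-166.2) = -498.6 kJ
eq. 4 as written: -393.5 kJ
delta H = (-347.0) + (+3819.9) + (-498.6) + (-393.5) = 2580.8 kJ

delta H = 2580.8 kJ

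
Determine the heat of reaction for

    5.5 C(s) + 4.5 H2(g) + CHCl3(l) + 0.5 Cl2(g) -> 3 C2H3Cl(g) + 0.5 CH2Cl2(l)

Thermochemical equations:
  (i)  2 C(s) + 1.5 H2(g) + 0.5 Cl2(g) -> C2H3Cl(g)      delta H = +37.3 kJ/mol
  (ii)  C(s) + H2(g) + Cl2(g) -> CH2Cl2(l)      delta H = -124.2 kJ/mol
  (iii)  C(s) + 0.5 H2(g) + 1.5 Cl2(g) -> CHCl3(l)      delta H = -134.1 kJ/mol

(i) × 3: (3)·(+37.3) = +111.9 kJ/mol
(ii) × 1/2: (1/2)·(-124.2) = -62.1 kJ/mol
(iii) reversed: +134.1 kJ/mol
Since enthalpy is a state function, delta H = (+111.9) + (-62.1) + (+134.1) = 183.9 kJ/mol

delta H = 183.9 kJ/mol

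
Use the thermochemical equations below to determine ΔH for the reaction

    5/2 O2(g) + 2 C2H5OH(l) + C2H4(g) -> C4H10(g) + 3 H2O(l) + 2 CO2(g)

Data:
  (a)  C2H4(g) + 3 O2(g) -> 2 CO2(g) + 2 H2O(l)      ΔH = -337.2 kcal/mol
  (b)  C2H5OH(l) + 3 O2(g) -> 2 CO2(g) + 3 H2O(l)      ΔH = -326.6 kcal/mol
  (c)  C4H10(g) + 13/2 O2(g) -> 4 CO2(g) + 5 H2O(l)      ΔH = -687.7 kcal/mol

ΔH = -302.7 kcal/mol

(a) as written: -337.2 kcal/mol
(b) × 2: (2)·(-326.6) = -653.2 kcal/mol
(c) reversed: +687.7 kcal/mol
ΔH = (-337.2) + (-653.2) + (+687.7) = -302.7 kcal/mol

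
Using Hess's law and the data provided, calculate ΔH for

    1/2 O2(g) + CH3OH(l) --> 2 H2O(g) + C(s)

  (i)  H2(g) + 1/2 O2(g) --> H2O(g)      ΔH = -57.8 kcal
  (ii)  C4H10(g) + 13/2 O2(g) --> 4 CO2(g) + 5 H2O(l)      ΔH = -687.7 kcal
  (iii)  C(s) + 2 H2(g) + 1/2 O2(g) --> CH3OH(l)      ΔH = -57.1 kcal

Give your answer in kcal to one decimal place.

(i) × 2 (×2 to match 2 H2O(g) in the target): (2)·(-57.8) = -115.6 kcal
(ii): not needed (CO2(g) appears nowhere else).
(iii) reversed (CH3OH(l) must end up as a reactant): +57.1 kcal
ΔH = (2)·(-57.8) + (-1)·(-57.1) = -58.5 kcal

ΔH = -58.5 kcal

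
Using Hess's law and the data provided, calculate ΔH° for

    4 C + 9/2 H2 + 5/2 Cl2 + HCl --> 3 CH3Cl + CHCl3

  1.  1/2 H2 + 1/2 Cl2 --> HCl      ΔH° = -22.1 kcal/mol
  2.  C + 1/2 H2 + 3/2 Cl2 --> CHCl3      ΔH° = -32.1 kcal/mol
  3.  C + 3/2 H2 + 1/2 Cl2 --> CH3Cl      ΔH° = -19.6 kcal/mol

ΔH° = -68.8 kcal/mol

eq. 1 reversed: +22.1 kcal/mol
eq. 2 as written: -32.1 kcal/mol
eq. 3 × 3: (3)·(-19.6) = -58.8 kcal/mol
Summing the manipulated equations, ΔH° = (-1)·(-22.1) + (1)·(-32.1) + (3)·(-19.6) = -68.8 kcal/mol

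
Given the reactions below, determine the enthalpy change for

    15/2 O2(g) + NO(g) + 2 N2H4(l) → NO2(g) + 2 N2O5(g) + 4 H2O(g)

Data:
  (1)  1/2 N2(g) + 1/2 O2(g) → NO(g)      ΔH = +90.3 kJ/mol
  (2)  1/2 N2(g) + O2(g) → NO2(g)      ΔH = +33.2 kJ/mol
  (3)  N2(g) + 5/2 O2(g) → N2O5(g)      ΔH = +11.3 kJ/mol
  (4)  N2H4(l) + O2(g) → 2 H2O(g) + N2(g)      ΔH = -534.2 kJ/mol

(1) reversed: -90.3 kJ/mol
(2) as written: +33.2 kJ/mol
(3) × 2: (2)·(+11.3) = +22.6 kJ/mol
(4) × 2: (2)·(-534.2) = -1068.4 kJ/mol
Since enthalpy is a state function, ΔH = (-1)·(+90.3) + (1)·(+33.2) + (2)·(+11.3) + (2)·(-534.2) = -1102.9 kJ/mol

ΔH = -1102.9 kJ/mol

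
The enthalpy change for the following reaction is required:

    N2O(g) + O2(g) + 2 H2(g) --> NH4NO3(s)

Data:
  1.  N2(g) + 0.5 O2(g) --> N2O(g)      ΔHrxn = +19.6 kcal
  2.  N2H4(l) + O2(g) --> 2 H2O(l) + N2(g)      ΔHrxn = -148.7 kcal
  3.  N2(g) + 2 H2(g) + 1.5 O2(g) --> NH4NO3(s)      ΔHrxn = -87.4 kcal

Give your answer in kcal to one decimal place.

eq. 1 reversed: -19.6 kcal
eq. 2: not needed.
eq. 3 as written: -87.4 kcal
By Hess's law, ΔHrxn = (-19.6) + (-87.4) = -107.0 kcal

ΔHrxn = -107.0 kcal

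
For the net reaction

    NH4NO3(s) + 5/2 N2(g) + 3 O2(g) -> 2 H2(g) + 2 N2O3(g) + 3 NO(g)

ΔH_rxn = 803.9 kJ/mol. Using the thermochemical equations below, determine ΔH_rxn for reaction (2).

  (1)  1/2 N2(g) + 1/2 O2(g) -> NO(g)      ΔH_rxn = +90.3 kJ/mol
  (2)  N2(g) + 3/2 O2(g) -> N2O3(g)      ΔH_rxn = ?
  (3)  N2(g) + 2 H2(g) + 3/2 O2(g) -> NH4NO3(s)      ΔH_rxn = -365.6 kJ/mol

ΔH_rxn = 83.7 kJ/mol

(1) × 3 (×3 to match 3 NO(g) in the target): (3)·(+90.3) = +270.9 kJ/mol
(2) × 2 (scale by 2 for the 2 N2O3(g)): contributes 2·x
(3) reversed (NH4NO3(s) must end up as a reactant): +365.6 kJ/mol
+803.9 = (+270.9) + (+365.6) + 2·x
x = (+803.9 − (+636.5)) / (2) = 83.7 kJ/mol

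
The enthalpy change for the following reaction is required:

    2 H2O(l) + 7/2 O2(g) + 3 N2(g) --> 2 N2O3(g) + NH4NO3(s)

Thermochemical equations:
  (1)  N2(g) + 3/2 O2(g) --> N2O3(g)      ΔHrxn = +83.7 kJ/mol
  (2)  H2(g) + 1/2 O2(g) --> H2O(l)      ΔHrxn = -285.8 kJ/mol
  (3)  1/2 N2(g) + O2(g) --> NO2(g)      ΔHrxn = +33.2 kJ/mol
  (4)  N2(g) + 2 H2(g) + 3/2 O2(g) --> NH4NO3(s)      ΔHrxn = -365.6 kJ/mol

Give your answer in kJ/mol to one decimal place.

ΔHrxn = 373.4 kJ/mol

(1) × 2 (×2 to match 2 N2O3(g) in the target): (2)·(+83.7) = +167.4 kJ/mol
(2) reversed and × 2 (H2O(l) must end up as a reactant; scale by 2 for the 2 H2O(l)): (-2)·(-285.8) = +571.6 kJ/mol
(3): not needed (NO2(g) appears nowhere else).
(4) as written (NH4NO3(s) already on the product side): -365.6 kJ/mol
ΔHrxn = (2)·(+83.7) + (-2)·(-285.8) + (1)·(-365.6) = 373.4 kJ/mol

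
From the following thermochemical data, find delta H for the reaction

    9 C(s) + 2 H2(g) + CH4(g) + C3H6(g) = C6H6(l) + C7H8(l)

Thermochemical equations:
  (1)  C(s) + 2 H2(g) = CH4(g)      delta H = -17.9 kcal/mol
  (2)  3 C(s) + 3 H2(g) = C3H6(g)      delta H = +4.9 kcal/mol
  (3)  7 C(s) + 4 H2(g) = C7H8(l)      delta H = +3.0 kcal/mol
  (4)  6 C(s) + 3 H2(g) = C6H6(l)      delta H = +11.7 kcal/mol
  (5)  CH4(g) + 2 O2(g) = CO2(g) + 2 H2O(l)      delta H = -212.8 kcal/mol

(1) reversed: +17.9 kcal/mol
(2) reversed (C3H6(g) must end up as a reactant): -4.9 kcal/mol
(3) as written (C7H8(l) already on the product side): +3.0 kcal/mol
(4) as written (C6H6(l) already on the product side): +11.7 kcal/mol
(5): not needed (CO2(g) appears nowhere else).
Since enthalpy is a state function, delta H = (+17.9) + (-4.9) + (+3.0) + (+11.7) = 27.7 kcal/mol

delta H = 27.7 kcal/mol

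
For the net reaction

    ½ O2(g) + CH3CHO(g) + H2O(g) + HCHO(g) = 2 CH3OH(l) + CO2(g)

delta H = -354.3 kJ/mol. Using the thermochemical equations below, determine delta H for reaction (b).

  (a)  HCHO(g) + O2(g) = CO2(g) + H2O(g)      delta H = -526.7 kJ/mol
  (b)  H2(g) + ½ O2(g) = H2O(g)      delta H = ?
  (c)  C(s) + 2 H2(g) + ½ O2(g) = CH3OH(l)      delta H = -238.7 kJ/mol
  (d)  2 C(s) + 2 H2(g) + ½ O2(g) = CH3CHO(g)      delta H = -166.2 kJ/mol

delta H = -241.8 kJ/mol

(a) as written (HCHO(g) already on the reactant side): -526.7 kJ/mol
(b) reversed and × 2: contributes −2·x
(c) × 2 (×2 to match 2 CH3OH(l) in the target): (2)·(-238.7) = -477.4 kJ/mol
(d) reversed (reverse to put CH3CHO(g) on the reactant side): +166.2 kJ/mol
-354.3 = (-526.7) + (-477.4) + (+166.2) − 2·x
x = (-354.3 − (-837.9)) / (-2) = -241.8 kJ/mol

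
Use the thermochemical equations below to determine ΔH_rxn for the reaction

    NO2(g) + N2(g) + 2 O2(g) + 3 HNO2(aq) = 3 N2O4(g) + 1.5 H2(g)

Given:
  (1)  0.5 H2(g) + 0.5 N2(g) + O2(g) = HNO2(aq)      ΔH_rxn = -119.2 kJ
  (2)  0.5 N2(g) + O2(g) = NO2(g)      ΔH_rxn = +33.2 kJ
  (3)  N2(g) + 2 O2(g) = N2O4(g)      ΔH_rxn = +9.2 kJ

(1) reversed and × 3: (-3)·(-119.2) = +357.6 kJ
(2) reversed: -33.2 kJ
(3) × 3: (3)·(+9.2) = +27.6 kJ
Summing the manipulated equations, ΔH_rxn = (+357.6) + (-33.2) + (+27.6) = 352.0 kJ

ΔH_rxn = 352.0 kJ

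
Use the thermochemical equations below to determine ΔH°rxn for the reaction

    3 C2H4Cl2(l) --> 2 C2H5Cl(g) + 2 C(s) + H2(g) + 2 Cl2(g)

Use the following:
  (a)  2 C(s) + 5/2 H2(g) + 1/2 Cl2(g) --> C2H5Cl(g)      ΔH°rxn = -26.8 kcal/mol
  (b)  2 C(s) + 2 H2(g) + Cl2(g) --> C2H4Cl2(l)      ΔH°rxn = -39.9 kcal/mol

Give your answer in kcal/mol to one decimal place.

(a) × 2: (2)·(-26.8) = -53.6 kcal/mol
(b) reversed and × 3: (-3)·(-39.9) = +119.7 kcal/mol
Summing the manipulated equations, ΔH°rxn = (-53.6) + (+119.7) = 66.1 kcal/mol

ΔH°rxn = 66.1 kcal/mol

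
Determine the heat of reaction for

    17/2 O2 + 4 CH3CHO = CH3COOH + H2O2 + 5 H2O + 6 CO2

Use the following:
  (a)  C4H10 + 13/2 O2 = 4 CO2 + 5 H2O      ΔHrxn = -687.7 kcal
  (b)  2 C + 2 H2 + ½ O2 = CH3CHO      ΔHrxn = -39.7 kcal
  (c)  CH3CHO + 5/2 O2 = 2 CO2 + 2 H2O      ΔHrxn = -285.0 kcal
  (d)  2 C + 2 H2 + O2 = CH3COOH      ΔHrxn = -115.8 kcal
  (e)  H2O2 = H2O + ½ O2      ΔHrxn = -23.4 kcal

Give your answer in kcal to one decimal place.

ΔHrxn = -907.7 kcal

(a): not needed (C4H10 appears nowhere else).
(b) reversed: +39.7 kcal
(c) × 3: (3)·(-285.0) = -855.0 kcal
(d) as written (CH3COOH already on the product side): -115.8 kcal
(e) reversed (reverse to put H2O2 on the product side): +23.4 kcal
Summing the manipulated equations, ΔHrxn = (-1)·(-39.7) + (3)·(-285.0) + (1)·(-115.8) + (-1)·(-23.4) = -907.7 kcal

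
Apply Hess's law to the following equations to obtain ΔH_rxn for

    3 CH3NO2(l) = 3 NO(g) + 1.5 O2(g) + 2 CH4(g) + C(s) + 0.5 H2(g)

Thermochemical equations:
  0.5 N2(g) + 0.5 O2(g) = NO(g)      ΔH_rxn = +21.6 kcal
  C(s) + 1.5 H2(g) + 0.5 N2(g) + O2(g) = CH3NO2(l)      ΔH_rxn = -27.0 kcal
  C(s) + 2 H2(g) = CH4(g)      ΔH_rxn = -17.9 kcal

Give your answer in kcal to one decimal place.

equation 1 × 3 (scale by 3 for the 3 NO(g)): (3)·(+21.6) = +64.8 kcal
equation 2 reversed and × 3 (CH3NO2(l) must end up as a reactant; scale by 3 for the 3 CH3NO2(l)): (-3)·(-27.0) = +81.0 kcal
equation 3 × 2 (scale by 2 for the 2 CH4(g)): (2)·(-17.9) = -35.8 kcal
ΔH_rxn = (3)·(+21.6) + (-3)·(-27.0) + (2)·(-17.9) = 110.0 kcal

ΔH_rxn = 110.0 kcal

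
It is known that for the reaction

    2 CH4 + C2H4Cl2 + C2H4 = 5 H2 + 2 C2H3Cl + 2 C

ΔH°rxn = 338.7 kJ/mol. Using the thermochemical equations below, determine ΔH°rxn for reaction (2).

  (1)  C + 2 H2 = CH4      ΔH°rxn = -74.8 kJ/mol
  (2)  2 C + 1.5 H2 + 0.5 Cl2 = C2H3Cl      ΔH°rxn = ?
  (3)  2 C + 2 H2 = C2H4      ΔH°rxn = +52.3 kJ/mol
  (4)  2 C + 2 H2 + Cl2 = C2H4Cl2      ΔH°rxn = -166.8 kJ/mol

(1) reversed and × 2 (CH4 must end up as a reactant; ×2 to match 2 CH4 in the target): (-2)·(-74.8) = +149.6 kJ/mol
(2) × 2 (scale by 2 for the 2 C2H3Cl): contributes 2·x
(3) reversed (reverse to put C2H4 on the reactant side): -52.3 kJ/mol
(4) reversed (reverse to put C2H4Cl2 on the reactant side): +166.8 kJ/mol
+338.7 = (+149.6) + (-52.3) + (+166.8) + 2·x
x = (+338.7 − (+264.1)) / (2) = 37.3 kJ/mol

ΔH°rxn = 37.3 kJ/mol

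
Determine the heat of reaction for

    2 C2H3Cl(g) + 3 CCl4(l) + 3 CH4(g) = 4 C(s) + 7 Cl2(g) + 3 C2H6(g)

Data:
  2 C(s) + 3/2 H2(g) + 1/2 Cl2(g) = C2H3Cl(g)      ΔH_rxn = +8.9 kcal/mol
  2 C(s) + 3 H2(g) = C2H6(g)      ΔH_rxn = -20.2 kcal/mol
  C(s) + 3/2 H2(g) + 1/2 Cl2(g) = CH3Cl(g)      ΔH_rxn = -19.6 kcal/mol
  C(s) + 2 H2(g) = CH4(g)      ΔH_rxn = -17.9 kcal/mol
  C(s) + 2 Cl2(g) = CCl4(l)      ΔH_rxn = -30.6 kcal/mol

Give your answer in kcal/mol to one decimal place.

equation 1 reversed and × 2: (-2)·(+8.9) = -17.8 kcal/mol
equation 2 × 3: (3)·(-20.2) = -60.6 kcal/mol
equation 3: not needed.
equation 4 reversed and × 3: (-3)·(-17.9) = +53.7 kcal/mol
equation 5 reversed and × 3: (-3)·(-30.6) = +91.8 kcal/mol
Since enthalpy is a state function, ΔH_rxn = (-17.8) + (-60.6) + (+53.7) + (+91.8) = 67.1 kcal/mol

ΔH_rxn = 67.1 kcal/mol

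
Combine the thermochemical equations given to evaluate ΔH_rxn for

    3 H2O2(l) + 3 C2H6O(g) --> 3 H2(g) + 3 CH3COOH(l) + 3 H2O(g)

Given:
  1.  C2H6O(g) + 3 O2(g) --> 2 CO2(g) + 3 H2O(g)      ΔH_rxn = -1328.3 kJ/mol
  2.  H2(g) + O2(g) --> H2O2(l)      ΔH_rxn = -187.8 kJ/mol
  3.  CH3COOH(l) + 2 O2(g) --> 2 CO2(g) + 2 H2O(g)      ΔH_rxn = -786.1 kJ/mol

ΔH_rxn = -1063.2 kJ/mol

eq. 1 × 3: (3)·(-1328.3) = -3984.9 kJ/mol
eq. 2 reversed and × 3: (-3)·(-187.8) = +563.4 kJ/mol
eq. 3 reversed and × 3: (-3)·(-786.1) = +2358.3 kJ/mol
ΔH_rxn = (-3984.9) + (+563.4) + (+2358.3) = -1063.2 kJ/mol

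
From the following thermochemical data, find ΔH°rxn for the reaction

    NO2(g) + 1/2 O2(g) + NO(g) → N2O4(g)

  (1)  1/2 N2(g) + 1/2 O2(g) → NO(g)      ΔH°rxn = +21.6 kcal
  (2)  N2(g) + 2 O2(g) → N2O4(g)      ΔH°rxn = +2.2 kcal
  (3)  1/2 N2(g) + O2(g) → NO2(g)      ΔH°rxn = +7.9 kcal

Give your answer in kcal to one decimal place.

ΔH°rxn = -27.3 kcal

(1) reversed: -21.6 kcal
(2) as written: +2.2 kcal
(3) reversed: -7.9 kcal
ΔH°rxn = (-21.6) + (+2.2) + (-7.9) = -27.3 kcal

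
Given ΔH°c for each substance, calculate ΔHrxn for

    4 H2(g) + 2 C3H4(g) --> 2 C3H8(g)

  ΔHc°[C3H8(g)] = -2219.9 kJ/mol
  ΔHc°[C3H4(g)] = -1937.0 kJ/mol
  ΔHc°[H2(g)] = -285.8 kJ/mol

Using ΔH = Σ nΔHc°(reactants) − Σ nΔHc°(products):
= [4·(-285.8) + 2·(-1937.0)] − [2·(-2219.9)]
= -577.4 kJ/mol

ΔHrxn = -577.4 kJ/mol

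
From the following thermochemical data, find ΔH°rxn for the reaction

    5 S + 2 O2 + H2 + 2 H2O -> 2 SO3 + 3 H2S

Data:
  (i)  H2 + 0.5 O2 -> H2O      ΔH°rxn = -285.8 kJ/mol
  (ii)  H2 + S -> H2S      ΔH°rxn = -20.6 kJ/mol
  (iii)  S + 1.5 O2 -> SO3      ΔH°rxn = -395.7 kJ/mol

(i) reversed and × 2: (-2)·(-285.8) = +571.6 kJ/mol
(ii) × 3: (3)·(-20.6) = -61.8 kJ/mol
(iii) × 2: (2)·(-395.7) = -791.4 kJ/mol
Combining the equations, ΔH°rxn = (-2)·(-285.8) + (3)·(-20.6) + (2)·(-395.7) = -281.6 kJ/mol

ΔH°rxn = -281.6 kJ/mol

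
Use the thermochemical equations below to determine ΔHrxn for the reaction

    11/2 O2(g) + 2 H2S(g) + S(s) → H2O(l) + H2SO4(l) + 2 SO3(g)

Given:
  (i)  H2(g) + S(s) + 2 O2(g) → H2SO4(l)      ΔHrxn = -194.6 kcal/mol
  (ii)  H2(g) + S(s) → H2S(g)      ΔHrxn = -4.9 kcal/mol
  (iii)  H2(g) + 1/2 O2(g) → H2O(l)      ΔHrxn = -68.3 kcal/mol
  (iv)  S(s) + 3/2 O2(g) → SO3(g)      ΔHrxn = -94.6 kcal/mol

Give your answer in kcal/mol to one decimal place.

(i) as written: -194.6 kcal/mol
(ii) reversed and × 2: (-2)·(-4.9) = +9.8 kcal/mol
(iii) as written: -68.3 kcal/mol
(iv) × 2: (2)·(-94.6) = -189.2 kcal/mol
Combining the equations, ΔHrxn = (-194.6) + (+9.8) + (-68.3) + (-189.2) = -442.3 kcal/mol

ΔHrxn = -442.3 kcal/mol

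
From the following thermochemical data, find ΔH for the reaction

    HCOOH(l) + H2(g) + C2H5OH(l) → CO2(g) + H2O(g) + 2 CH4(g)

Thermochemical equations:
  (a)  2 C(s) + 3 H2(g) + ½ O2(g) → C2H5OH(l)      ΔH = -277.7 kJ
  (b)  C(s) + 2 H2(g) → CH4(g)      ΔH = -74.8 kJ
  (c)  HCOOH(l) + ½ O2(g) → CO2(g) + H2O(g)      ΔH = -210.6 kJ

(a) reversed (C2H5OH(l) must end up as a reactant): +277.7 kJ
(b) × 2 (scale by 2 for the 2 CH4(g)): (2)·(-74.8) = -149.6 kJ
(c) as written (HCOOH(l) already on the reactant side): -210.6 kJ
ΔH = (-1)·(-277.7) + (2)·(-74.8) + (1)·(-210.6) = -82.5 kJ

ΔH = -82.5 kJ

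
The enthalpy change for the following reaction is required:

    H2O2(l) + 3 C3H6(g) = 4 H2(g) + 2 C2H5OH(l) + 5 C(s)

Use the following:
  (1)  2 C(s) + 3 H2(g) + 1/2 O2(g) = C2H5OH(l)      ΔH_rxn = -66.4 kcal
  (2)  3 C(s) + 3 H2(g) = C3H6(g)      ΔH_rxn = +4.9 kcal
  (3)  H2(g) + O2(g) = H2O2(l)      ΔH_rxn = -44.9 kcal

(1) × 2 (scale by 2 for the 2 C2H5OH(l)): (2)·(-66.4) = -132.8 kcal
(2) reversed and × 3 (C3H6(g) must end up as a reactant; scale by 3 for the 3 C3H6(g)): (-3)·(+4.9) = -14.7 kcal
(3) reversed (reverse to put H2O2(l) on the reactant side): +44.9 kcal
By Hess's law, ΔH_rxn = (2)·(-66.4) + (-3)·(+4.9) + (-1)·(-44.9) = -102.6 kcal

ΔH_rxn = -102.6 kcal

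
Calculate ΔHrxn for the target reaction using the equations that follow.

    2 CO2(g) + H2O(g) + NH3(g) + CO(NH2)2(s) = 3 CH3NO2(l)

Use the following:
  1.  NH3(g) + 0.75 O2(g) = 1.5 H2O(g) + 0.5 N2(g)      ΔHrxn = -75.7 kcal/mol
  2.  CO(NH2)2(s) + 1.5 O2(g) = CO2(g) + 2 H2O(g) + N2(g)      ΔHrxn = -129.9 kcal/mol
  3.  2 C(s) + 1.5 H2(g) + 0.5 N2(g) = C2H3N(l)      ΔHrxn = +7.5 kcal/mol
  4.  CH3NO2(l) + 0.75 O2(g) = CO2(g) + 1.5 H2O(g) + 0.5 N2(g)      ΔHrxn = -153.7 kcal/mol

ΔHrxn = 255.5 kcal/mol

eq. 1 as written (NH3(g) already on the reactant side): -75.7 kcal/mol
eq. 2 as written (CO(NH2)2(s) already on the reactant side): -129.9 kcal/mol
eq. 3: not needed (C(s) appears nowhere else).
eq. 4 reversed and × 3 (reverse to put CH3NO2(l) on the product side; ×3 to match 3 CH3NO2(l) in the target): (-3)·(-153.7) = +461.1 kcal/mol
Summing the manipulated equations, ΔHrxn = (1)·(-75.7) + (1)·(-129.9) + (-3)·(-153.7) = 255.5 kcal/mol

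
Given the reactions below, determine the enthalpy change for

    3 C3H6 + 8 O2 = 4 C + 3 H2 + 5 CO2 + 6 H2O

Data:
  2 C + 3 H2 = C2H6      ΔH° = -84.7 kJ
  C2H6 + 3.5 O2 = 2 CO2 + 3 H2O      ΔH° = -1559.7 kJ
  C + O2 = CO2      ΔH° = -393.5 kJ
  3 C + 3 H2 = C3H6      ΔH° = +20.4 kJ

equation 1 × 2: (2)·(-84.7) = -169.4 kJ
equation 2 × 2 (×2 to match 6 H2O in the target): (2)·(-1559.7) = -3119.4 kJ
equation 3 as written: -393.5 kJ
equation 4 reversed and × 3 (reverse to put C3H6 on the reactant side; scale by 3 for the 3 C3H6): (-3)·(+20.4) = -61.2 kJ
Summing the manipulated equations, ΔH° = (2)·(-84.7) + (2)·(-1559.7) + (1)·(-393.5) + (-3)·(+20.4) = -3743.5 kJ

ΔH° = -3743.5 kJ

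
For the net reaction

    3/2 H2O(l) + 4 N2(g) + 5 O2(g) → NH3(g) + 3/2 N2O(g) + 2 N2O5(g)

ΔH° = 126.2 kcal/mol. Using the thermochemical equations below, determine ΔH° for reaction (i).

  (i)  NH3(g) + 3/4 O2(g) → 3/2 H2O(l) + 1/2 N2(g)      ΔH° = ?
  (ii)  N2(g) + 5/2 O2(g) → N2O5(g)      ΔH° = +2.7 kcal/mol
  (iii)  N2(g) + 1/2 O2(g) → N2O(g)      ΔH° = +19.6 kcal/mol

(i) reversed: contributes −x
(ii) × 2: (2)·(+2.7) = +5.4 kcal/mol
(iii) × 3/2: (3/2)·(+19.6) = +29.4 kcal/mol
+126.2 = (+5.4) + (+29.4) − x
x = (+126.2 − (+34.8)) / (-1) = -91.4 kcal/mol

ΔH° = -91.4 kcal/mol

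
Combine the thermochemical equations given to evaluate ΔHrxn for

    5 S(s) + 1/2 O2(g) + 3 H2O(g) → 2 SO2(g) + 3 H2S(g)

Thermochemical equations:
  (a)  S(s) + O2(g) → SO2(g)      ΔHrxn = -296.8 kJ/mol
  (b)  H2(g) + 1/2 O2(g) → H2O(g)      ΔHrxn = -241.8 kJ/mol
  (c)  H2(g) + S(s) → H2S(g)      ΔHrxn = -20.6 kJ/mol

(a) × 2 (×2 to match 2 SO2(g) in the target): (2)·(-296.8) = -593.6 kJ/mol
(b) reversed and × 3 (reverse to put H2O(g) on the reactant side; scale by 3 for the 3 H2O(g)): (-3)·(-241.8) = +725.4 kJ/mol
(c) × 3 (×3 to match 3 H2S(g) in the target): (3)·(-20.6) = -61.8 kJ/mol
ΔHrxn = (2)·(-296.8) + (-3)·(-241.8) + (3)·(-20.6) = 70.0 kJ/mol

ΔHrxn = 70.0 kJ/mol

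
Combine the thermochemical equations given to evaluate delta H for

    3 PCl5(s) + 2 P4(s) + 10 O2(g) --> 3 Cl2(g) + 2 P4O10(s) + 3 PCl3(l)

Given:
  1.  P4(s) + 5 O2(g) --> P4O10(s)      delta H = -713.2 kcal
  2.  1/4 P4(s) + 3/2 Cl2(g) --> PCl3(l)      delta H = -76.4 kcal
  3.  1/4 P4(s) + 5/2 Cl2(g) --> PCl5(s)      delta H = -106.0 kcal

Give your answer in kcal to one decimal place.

delta H = -1337.6 kcal

eq. 1 × 2: (2)·(-713.2) = -1426.4 kcal
eq. 2 × 3: (3)·(-76.4) = -229.2 kcal
eq. 3 reversed and × 3: (-3)·(-106.0) = +318.0 kcal
delta H = (2)·(-713.2) + (3)·(-76.4) + (-3)·(-106.0) = -1337.6 kcal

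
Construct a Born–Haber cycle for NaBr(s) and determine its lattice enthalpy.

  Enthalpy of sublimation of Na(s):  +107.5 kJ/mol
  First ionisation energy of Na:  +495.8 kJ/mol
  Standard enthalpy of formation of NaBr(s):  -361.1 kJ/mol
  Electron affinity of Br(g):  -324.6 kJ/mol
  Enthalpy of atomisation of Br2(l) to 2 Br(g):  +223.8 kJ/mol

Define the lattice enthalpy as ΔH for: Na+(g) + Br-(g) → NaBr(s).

ΔHf° = 1·ΔHsub + 1·(ΣIE) + 1/2·D(Br2) + 1·EA + U
-361.1 = 1·(+107.5) + 1·(+495.8) + 1/2·(+223.8) + 1·(-324.6) + U
U = -361.1 − (+390.6) = -751.7 kJ/mol

U = -751.7 kJ/mol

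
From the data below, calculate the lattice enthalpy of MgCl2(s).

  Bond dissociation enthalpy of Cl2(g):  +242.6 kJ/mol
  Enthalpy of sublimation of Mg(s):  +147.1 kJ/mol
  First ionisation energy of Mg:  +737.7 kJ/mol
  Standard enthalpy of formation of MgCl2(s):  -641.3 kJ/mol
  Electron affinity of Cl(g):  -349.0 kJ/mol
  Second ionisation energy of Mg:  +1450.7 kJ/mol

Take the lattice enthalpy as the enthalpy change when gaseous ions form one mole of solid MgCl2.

ΔHf° = 1·ΔHsub + 1·(ΣIE) + 1·D(Cl2) + 2·EA + U
-641.3 = 1·(+147.1) + 1·(+2188.4) + 1·(+242.6) + 2·(-349.0) + U
U = -641.3 − (+1880.1) = -2521.4 kJ/mol

U = -2521.4 kJ/mol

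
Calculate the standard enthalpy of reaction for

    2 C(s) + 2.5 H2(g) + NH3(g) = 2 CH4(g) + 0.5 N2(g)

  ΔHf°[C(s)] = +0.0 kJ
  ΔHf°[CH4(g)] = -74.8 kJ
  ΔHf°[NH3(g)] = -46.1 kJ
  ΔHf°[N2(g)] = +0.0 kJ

ΔH° = -103.5 kJ

ΔH°rxn = Σ nΔHf°(products) − Σ nΔHf°(reactants).
Products: 2·(-74.8) + 1/2·(+0.0) = -149.6
Reactants: 2·(+0.0) + 5/2·(+0.0) + 1·(-46.1) = -46.1
ΔH° = (-149.6) − (-46.1) = -103.5 kJ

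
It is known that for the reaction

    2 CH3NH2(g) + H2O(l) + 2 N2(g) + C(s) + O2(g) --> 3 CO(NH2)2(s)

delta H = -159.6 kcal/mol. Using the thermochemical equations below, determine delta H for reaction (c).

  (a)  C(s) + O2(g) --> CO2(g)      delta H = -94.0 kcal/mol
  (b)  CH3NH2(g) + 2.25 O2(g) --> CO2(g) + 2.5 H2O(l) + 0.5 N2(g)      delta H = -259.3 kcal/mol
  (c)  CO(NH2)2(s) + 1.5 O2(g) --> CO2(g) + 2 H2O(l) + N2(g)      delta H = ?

(a) as written: -94.0 kcal/mol
(b) × 2: (2)·(-259.3) = -518.6 kcal/mol
(c) reversed and × 3: contributes −3·x
-159.6 = (-94.0) + (-518.6) − 3·x
x = (-159.6 − (-612.6)) / (-3) = -151.0 kcal/mol

delta H = -151.0 kcal/mol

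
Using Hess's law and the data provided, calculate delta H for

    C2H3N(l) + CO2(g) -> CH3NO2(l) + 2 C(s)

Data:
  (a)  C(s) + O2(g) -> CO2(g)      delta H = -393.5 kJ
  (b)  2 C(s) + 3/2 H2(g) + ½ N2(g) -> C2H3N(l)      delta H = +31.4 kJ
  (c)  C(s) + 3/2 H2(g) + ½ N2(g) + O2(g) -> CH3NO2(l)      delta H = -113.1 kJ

delta H = 249.0 kJ

(a) reversed (reverse to put CO2(g) on the reactant side): +393.5 kJ
(b) reversed (C2H3N(l) must end up as a reactant): -31.4 kJ
(c) as written (CH3NO2(l) already on the product side): -113.1 kJ
By Hess's law, delta H = (-1)·(-393.5) + (-1)·(+31.4) + (1)·(-113.1) = 249.0 kJ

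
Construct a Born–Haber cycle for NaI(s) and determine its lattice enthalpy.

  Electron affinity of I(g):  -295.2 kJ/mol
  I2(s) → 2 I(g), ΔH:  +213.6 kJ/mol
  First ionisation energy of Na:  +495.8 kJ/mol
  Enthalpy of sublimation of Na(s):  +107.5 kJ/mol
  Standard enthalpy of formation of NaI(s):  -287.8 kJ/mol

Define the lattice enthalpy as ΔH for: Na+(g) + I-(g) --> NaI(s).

ΔHf° = 1·ΔHsub + 1·(ΣIE) + 1/2·D(I2) + 1·EA + U
-287.8 = 1·(+107.5) + 1·(+495.8) + 1/2·(+213.6) + 1·(-295.2) + U
U = -287.8 − (+414.9) = -702.7 kJ/mol

U = -702.7 kJ/mol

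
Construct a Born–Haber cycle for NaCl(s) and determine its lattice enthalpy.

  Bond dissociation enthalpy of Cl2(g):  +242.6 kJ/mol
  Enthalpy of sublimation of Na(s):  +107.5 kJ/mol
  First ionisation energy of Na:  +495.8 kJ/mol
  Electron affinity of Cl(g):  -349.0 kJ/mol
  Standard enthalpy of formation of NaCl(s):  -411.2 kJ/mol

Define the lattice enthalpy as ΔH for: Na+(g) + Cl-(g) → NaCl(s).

ΔHf° = 1·ΔHsub + 1·(ΣIE) + 1/2·D(Cl2) + 1·EA + U
-411.2 = 1·(+107.5) + 1·(+495.8) + 1/2·(+242.6) + 1·(-349.0) + U
U = -411.2 − (+375.6) = -786.8 kJ/mol

U = -786.8 kJ/mol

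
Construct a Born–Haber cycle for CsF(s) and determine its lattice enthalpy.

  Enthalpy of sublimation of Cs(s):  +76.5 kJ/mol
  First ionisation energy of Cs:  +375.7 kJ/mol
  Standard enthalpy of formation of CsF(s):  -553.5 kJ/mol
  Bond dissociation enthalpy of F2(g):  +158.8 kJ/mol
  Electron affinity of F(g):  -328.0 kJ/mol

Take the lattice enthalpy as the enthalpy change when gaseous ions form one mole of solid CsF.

ΔHf° = 1·ΔHsub + 1·(ΣIE) + 1/2·D(F2) + 1·EA + U
-553.5 = 1·(+76.5) + 1·(+375.7) + 1/2·(+158.8) + 1·(-328.0) + U
U = -553.5 − (+203.6) = -757.1 kJ/mol

U = -757.1 kJ/mol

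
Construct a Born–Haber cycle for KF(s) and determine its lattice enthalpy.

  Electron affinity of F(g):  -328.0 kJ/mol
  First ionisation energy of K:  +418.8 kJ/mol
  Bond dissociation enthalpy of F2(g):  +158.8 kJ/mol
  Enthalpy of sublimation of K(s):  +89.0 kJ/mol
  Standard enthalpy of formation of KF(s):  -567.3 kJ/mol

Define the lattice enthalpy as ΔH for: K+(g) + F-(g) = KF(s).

ΔHf° = 1·ΔHsub + 1·(ΣIE) + 1/2·D(F2) + 1·EA + U
-567.3 = 1·(+89.0) + 1·(+418.8) + 1/2·(+158.8) + 1·(-328.0) + U
U = -567.3 − (+259.2) = -826.5 kJ/mol

U = -826.5 kJ/mol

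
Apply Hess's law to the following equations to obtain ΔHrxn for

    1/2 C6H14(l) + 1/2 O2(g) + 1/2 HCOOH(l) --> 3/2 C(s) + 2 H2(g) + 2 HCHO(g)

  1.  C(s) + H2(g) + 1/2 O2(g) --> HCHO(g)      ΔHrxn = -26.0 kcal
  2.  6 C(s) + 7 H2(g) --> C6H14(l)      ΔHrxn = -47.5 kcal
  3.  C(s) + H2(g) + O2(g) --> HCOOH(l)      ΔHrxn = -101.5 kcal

eq. 1 × 2: (2)·(-26.0) = -52.0 kcal
eq. 2 reversed and × 1/2: (-1/2)·(-47.5) = +23.75 kcal
eq. 3 reversed and × 1/2: (-1/2)·(-101.5) = +50.75 kcal
Since enthalpy is a state function, ΔHrxn = (-52.0) + (+23.75) + (+50.75) = 22.5 kcal

ΔHrxn = 22.5 kcal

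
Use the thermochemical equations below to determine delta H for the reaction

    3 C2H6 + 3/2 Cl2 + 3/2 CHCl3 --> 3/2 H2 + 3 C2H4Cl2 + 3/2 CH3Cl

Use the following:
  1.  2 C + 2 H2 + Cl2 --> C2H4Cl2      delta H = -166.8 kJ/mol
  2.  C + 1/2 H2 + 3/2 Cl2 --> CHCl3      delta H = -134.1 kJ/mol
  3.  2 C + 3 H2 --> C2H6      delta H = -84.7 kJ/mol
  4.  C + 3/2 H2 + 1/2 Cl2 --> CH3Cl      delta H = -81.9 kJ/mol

delta H = -168.0 kJ/mol

eq. 1 × 3 (×3 to match 3 C2H4Cl2 in the target): (3)·(-166.8) = -500.4 kJ/mol
eq. 2 reversed and × 3/2 (CHCl3 must end up as a reactant; ×3/2 to match 3/2 CHCl3 in the target): (-3/2)·(-134.1) = +201.15 kJ/mol
eq. 3 reversed and × 3 (reverse to put C2H6 on the reactant side; ×3 to match 3 C2H6 in the target): (-3)·(-84.7) = +254.1 kJ/mol
eq. 4 × 3/2 (scale by 3/2 for the 3/2 CH3Cl): (3/2)·(-81.9) = -122.85 kJ/mol
By Hess's law, delta H = (3)·(-166.8) + (-3/2)·(-134.1) + (-3)·(-84.7) + (3/2)·(-81.9) = -168.0 kJ/mol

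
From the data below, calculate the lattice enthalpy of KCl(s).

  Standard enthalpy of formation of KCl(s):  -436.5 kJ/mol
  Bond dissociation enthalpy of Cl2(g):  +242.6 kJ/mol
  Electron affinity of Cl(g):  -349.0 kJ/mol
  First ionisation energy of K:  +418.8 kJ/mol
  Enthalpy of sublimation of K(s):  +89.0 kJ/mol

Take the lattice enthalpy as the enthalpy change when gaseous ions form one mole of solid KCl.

ΔHf° = 1·ΔHsub + 1·(ΣIE) + 1/2·D(Cl2) + 1·EA + U
-436.5 = 1·(+89.0) + 1·(+418.8) + 1/2·(+242.6) + 1·(-349.0) + U
U = -436.5 − (+280.1) = -716.6 kJ/mol

U = -716.6 kJ/mol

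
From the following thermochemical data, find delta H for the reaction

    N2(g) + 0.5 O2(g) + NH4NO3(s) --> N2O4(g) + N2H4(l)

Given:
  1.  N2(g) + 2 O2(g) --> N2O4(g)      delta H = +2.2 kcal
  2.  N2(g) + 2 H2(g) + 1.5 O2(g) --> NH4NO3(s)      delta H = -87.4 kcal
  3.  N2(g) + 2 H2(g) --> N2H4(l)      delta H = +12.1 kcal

delta H = 101.7 kcal

eq. 1 as written: +2.2 kcal
eq. 2 reversed: +87.4 kcal
eq. 3 as written: +12.1 kcal
delta H = (+2.2) + (+87.4) + (+12.1) = 101.7 kcal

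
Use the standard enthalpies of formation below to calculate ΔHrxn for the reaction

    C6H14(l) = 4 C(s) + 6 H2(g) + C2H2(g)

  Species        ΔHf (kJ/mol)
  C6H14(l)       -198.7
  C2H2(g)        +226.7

ΔHrxn = 425.4 kJ/mol

Products: 4·(+0.0) + 6·(+0.0) + 1·(+226.7) = +226.7
Reactants: 1·(-198.7) = -198.7
ΔHrxn = (+226.7) − (-198.7) = 425.4 kJ/mol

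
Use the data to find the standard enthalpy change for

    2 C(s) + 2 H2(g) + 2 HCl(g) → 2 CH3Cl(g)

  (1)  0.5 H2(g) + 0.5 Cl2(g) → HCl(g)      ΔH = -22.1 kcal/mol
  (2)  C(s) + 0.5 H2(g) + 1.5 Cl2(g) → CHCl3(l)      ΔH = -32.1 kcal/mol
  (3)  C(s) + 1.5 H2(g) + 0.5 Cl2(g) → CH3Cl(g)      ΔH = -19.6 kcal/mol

(1) reversed and × 2: (-2)·(-22.1) = +44.2 kcal/mol
(2): not needed.
(3) × 2: (2)·(-19.6) = -39.2 kcal/mol
Combining the equations, ΔH = (-2)·(-22.1) + (2)·(-19.6) = 5.0 kcal/mol

ΔH = 5.0 kcal/mol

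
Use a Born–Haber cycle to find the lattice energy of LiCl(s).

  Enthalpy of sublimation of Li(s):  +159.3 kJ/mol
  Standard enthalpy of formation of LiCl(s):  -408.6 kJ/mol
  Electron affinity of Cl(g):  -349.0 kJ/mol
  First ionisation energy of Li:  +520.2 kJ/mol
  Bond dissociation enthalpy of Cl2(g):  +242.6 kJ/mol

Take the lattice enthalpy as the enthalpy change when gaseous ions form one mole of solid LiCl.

ΔHf° = 1·ΔHsub + 1·(ΣIE) + 1/2·D(Cl2) + 1·EA + U
-408.6 = 1·(+159.3) + 1·(+520.2) + 1/2·(+242.6) + 1·(-349.0) + U
U = -408.6 − (+451.8) = -860.4 kJ/mol

U = -860.4 kJ/mol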